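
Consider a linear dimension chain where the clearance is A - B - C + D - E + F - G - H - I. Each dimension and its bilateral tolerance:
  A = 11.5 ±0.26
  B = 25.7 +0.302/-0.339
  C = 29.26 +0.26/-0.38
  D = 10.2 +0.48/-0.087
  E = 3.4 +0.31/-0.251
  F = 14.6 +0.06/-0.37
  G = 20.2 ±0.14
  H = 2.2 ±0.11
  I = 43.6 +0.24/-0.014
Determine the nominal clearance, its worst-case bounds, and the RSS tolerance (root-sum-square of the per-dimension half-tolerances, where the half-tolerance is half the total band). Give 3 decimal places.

Stack each dimension's contribution:
  +A: nom +11.500 → Σnom=11.500; wc +0.260/-0.260 → slack +0.260/-0.260; half-tol=0.260, Σhalf²=0.067600
  -B: nom -25.700 → Σnom=-14.200; wc +0.339/-0.302 → slack +0.599/-0.562; half-tol=0.321, Σhalf²=0.170320
  -C: nom -29.260 → Σnom=-43.460; wc +0.380/-0.260 → slack +0.979/-0.822; half-tol=0.320, Σhalf²=0.272720
  +D: nom +10.200 → Σnom=-33.260; wc +0.480/-0.087 → slack +1.459/-0.909; half-tol=0.283, Σhalf²=0.353092
  -E: nom -3.400 → Σnom=-36.660; wc +0.251/-0.310 → slack +1.710/-1.219; half-tol=0.280, Σhalf²=0.431773
  +F: nom +14.600 → Σnom=-22.060; wc +0.060/-0.370 → slack +1.770/-1.589; half-tol=0.215, Σhalf²=0.477998
  -G: nom -20.200 → Σnom=-42.260; wc +0.140/-0.140 → slack +1.910/-1.729; half-tol=0.140, Σhalf²=0.497598
  -H: nom -2.200 → Σnom=-44.460; wc +0.110/-0.110 → slack +2.020/-1.839; half-tol=0.110, Σhalf²=0.509698
  -I: nom -43.600 → Σnom=-88.060; wc +0.014/-0.240 → slack +2.034/-2.079; half-tol=0.127, Σhalf²=0.525827
Nominal = -88.060. Worst-case = [-88.060 - 2.079, -88.060 + 2.034] = [-90.139, -86.026]. RSS = √0.525827 = 0.725.

nominal=-88.060 wc=[-90.139,-86.026] rss=0.725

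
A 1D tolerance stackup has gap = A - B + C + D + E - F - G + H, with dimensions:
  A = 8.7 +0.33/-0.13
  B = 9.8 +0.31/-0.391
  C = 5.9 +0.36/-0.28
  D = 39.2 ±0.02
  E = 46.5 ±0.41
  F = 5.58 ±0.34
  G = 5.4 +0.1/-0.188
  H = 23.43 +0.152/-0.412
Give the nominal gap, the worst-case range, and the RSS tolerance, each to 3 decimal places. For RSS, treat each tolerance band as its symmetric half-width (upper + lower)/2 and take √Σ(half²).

Stack each dimension's contribution:
  +A: nom +8.700 → Σnom=8.700; wc +0.330/-0.130 → slack +0.330/-0.130; half-tol=0.230, Σhalf²=0.052900
  -B: nom -9.800 → Σnom=-1.100; wc +0.391/-0.310 → slack +0.721/-0.440; half-tol=0.351, Σhalf²=0.175750
  +C: nom +5.900 → Σnom=4.800; wc +0.360/-0.280 → slack +1.081/-0.720; half-tol=0.320, Σhalf²=0.278150
  +D: nom +39.200 → Σnom=44.000; wc +0.020/-0.020 → slack +1.101/-0.740; half-tol=0.020, Σhalf²=0.278550
  +E: nom +46.500 → Σnom=90.500; wc +0.410/-0.410 → slack +1.511/-1.150; half-tol=0.410, Σhalf²=0.446650
  -F: nom -5.580 → Σnom=84.920; wc +0.340/-0.340 → slack +1.851/-1.490; half-tol=0.340, Σhalf²=0.562250
  -G: nom -5.400 → Σnom=79.520; wc +0.188/-0.100 → slack +2.039/-1.590; half-tol=0.144, Σhalf²=0.582986
  +H: nom +23.430 → Σnom=102.950; wc +0.152/-0.412 → slack +2.191/-2.002; half-tol=0.282, Σhalf²=0.662510
Nominal = 102.950. Worst-case = [102.950 - 2.002, 102.950 + 2.191] = [100.948, 105.141]. RSS = √0.662510 = 0.814.

nominal=102.950 wc=[100.948,105.141] rss=0.814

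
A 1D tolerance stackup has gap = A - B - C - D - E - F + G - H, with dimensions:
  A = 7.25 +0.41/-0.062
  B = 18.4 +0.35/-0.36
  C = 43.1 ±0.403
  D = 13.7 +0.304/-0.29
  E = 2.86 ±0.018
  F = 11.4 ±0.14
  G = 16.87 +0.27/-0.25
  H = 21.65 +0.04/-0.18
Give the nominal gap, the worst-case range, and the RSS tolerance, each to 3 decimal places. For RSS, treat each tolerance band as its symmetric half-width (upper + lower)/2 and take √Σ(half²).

nominal=-86.990 wc=[-88.557,-84.919] rss=0.729

Stack each dimension's contribution:
  +A: nom +7.250 → Σnom=7.250; wc +0.410/-0.062 → slack +0.410/-0.062; half-tol=0.236, Σhalf²=0.055696
  -B: nom -18.400 → Σnom=-11.150; wc +0.360/-0.350 → slack +0.770/-0.412; half-tol=0.355, Σhalf²=0.181721
  -C: nom -43.100 → Σnom=-54.250; wc +0.403/-0.403 → slack +1.173/-0.815; half-tol=0.403, Σhalf²=0.344130
  -D: nom -13.700 → Σnom=-67.950; wc +0.290/-0.304 → slack +1.463/-1.119; half-tol=0.297, Σhalf²=0.432339
  -E: nom -2.860 → Σnom=-70.810; wc +0.018/-0.018 → slack +1.481/-1.137; half-tol=0.018, Σhalf²=0.432663
  -F: nom -11.400 → Σnom=-82.210; wc +0.140/-0.140 → slack +1.621/-1.277; half-tol=0.140, Σhalf²=0.452263
  +G: nom +16.870 → Σnom=-65.340; wc +0.270/-0.250 → slack +1.891/-1.527; half-tol=0.260, Σhalf²=0.519863
  -H: nom -21.650 → Σnom=-86.990; wc +0.180/-0.040 → slack +2.071/-1.567; half-tol=0.110, Σhalf²=0.531963
Nominal = -86.990. Worst-case = [-86.990 - 1.567, -86.990 + 2.071] = [-88.557, -84.919]. RSS = √0.531963 = 0.729.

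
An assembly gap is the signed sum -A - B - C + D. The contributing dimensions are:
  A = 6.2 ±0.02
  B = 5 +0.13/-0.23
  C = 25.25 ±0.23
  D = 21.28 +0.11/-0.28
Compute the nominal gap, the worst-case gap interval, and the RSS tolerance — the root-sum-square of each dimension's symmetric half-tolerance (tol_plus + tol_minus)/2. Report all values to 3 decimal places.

Stack each dimension's contribution:
  -A: nom -6.200 → Σnom=-6.200; wc +0.020/-0.020 → slack +0.020/-0.020; half-tol=0.020, Σhalf²=0.000400
  -B: nom -5.000 → Σnom=-11.200; wc +0.230/-0.130 → slack +0.250/-0.150; half-tol=0.180, Σhalf²=0.032800
  -C: nom -25.250 → Σnom=-36.450; wc +0.230/-0.230 → slack +0.480/-0.380; half-tol=0.230, Σhalf²=0.085700
  +D: nom +21.280 → Σnom=-15.170; wc +0.110/-0.280 → slack +0.590/-0.660; half-tol=0.195, Σhalf²=0.123725
Nominal = -15.170. Worst-case = [-15.170 - 0.660, -15.170 + 0.590] = [-15.830, -14.580]. RSS = √0.123725 = 0.352.

nominal=-15.170 wc=[-15.830,-14.580] rss=0.352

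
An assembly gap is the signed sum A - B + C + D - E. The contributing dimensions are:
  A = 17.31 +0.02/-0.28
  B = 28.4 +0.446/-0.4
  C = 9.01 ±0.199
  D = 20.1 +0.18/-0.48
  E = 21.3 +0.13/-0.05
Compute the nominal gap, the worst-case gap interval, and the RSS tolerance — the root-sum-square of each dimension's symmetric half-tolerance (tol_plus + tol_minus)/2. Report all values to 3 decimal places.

Stack each dimension's contribution:
  +A: nom +17.310 → Σnom=17.310; wc +0.020/-0.280 → slack +0.020/-0.280; half-tol=0.150, Σhalf²=0.022500
  -B: nom -28.400 → Σnom=-11.090; wc +0.400/-0.446 → slack +0.420/-0.726; half-tol=0.423, Σhalf²=0.201429
  +C: nom +9.010 → Σnom=-2.080; wc +0.199/-0.199 → slack +0.619/-0.925; half-tol=0.199, Σhalf²=0.241030
  +D: nom +20.100 → Σnom=18.020; wc +0.180/-0.480 → slack +0.799/-1.405; half-tol=0.330, Σhalf²=0.349930
  -E: nom -21.300 → Σnom=-3.280; wc +0.050/-0.130 → slack +0.849/-1.535; half-tol=0.090, Σhalf²=0.358030
Nominal = -3.280. Worst-case = [-3.280 - 1.535, -3.280 + 0.849] = [-4.815, -2.431]. RSS = √0.358030 = 0.598.

nominal=-3.280 wc=[-4.815,-2.431] rss=0.598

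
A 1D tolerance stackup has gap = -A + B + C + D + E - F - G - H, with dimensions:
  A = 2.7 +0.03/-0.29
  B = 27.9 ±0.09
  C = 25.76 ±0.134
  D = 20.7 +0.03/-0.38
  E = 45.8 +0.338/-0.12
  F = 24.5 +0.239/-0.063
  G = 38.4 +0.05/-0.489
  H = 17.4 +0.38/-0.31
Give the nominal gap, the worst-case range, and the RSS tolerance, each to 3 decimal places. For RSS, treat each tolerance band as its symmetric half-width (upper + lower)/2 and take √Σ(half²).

Stack each dimension's contribution:
  -A: nom -2.700 → Σnom=-2.700; wc +0.290/-0.030 → slack +0.290/-0.030; half-tol=0.160, Σhalf²=0.025600
  +B: nom +27.900 → Σnom=25.200; wc +0.090/-0.090 → slack +0.380/-0.120; half-tol=0.090, Σhalf²=0.033700
  +C: nom +25.760 → Σnom=50.960; wc +0.134/-0.134 → slack +0.514/-0.254; half-tol=0.134, Σhalf²=0.051656
  +D: nom +20.700 → Σnom=71.660; wc +0.030/-0.380 → slack +0.544/-0.634; half-tol=0.205, Σhalf²=0.093681
  +E: nom +45.800 → Σnom=117.460; wc +0.338/-0.120 → slack +0.882/-0.754; half-tol=0.229, Σhalf²=0.146122
  -F: nom -24.500 → Σnom=92.960; wc +0.063/-0.239 → slack +0.945/-0.993; half-tol=0.151, Σhalf²=0.168923
  -G: nom -38.400 → Σnom=54.560; wc +0.489/-0.050 → slack +1.434/-1.043; half-tol=0.270, Σhalf²=0.241553
  -H: nom -17.400 → Σnom=37.160; wc +0.310/-0.380 → slack +1.744/-1.423; half-tol=0.345, Σhalf²=0.360578
Nominal = 37.160. Worst-case = [37.160 - 1.423, 37.160 + 1.744] = [35.737, 38.904]. RSS = √0.360578 = 0.600.

nominal=37.160 wc=[35.737,38.904] rss=0.600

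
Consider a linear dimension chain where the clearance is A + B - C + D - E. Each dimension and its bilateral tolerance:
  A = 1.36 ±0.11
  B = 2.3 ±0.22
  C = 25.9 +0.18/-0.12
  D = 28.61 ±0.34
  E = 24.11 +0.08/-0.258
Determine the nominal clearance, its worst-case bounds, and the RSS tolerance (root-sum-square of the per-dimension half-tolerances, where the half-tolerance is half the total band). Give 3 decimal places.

Stack each dimension's contribution:
  +A: nom +1.360 → Σnom=1.360; wc +0.110/-0.110 → slack +0.110/-0.110; half-tol=0.110, Σhalf²=0.012100
  +B: nom +2.300 → Σnom=3.660; wc +0.220/-0.220 → slack +0.330/-0.330; half-tol=0.220, Σhalf²=0.060500
  -C: nom -25.900 → Σnom=-22.240; wc +0.120/-0.180 → slack +0.450/-0.510; half-tol=0.150, Σhalf²=0.083000
  +D: nom +28.610 → Σnom=6.370; wc +0.340/-0.340 → slack +0.790/-0.850; half-tol=0.340, Σhalf²=0.198600
  -E: nom -24.110 → Σnom=-17.740; wc +0.258/-0.080 → slack +1.048/-0.930; half-tol=0.169, Σhalf²=0.227161
Nominal = -17.740. Worst-case = [-17.740 - 0.930, -17.740 + 1.048] = [-18.670, -16.692]. RSS = √0.227161 = 0.477.

nominal=-17.740 wc=[-18.670,-16.692] rss=0.477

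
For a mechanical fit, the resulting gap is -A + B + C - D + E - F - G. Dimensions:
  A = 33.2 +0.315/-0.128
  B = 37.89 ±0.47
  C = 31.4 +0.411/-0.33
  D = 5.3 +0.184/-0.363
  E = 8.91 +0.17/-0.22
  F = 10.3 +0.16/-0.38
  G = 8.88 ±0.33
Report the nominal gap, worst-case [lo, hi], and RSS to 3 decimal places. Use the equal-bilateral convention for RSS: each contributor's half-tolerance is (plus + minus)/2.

nominal=20.520 wc=[18.511,22.772] rss=0.838

Stack each dimension's contribution:
  -A: nom -33.200 → Σnom=-33.200; wc +0.128/-0.315 → slack +0.128/-0.315; half-tol=0.222, Σhalf²=0.049062
  +B: nom +37.890 → Σnom=4.690; wc +0.470/-0.470 → slack +0.598/-0.785; half-tol=0.470, Σhalf²=0.269962
  +C: nom +31.400 → Σnom=36.090; wc +0.411/-0.330 → slack +1.009/-1.115; half-tol=0.370, Σhalf²=0.407232
  -D: nom -5.300 → Σnom=30.790; wc +0.363/-0.184 → slack +1.372/-1.299; half-tol=0.273, Σhalf²=0.482035
  +E: nom +8.910 → Σnom=39.700; wc +0.170/-0.220 → slack +1.542/-1.519; half-tol=0.195, Σhalf²=0.520060
  -F: nom -10.300 → Σnom=29.400; wc +0.380/-0.160 → slack +1.922/-1.679; half-tol=0.270, Σhalf²=0.592960
  -G: nom -8.880 → Σnom=20.520; wc +0.330/-0.330 → slack +2.252/-2.009; half-tol=0.330, Σhalf²=0.701860
Nominal = 20.520. Worst-case = [20.520 - 2.009, 20.520 + 2.252] = [18.511, 22.772]. RSS = √0.701860 = 0.838.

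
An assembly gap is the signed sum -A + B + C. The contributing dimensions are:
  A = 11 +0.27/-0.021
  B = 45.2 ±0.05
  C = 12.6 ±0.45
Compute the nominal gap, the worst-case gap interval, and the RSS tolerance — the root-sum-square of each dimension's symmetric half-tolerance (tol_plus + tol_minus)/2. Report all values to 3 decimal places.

Stack each dimension's contribution:
  -A: nom -11.000 → Σnom=-11.000; wc +0.021/-0.270 → slack +0.021/-0.270; half-tol=0.146, Σhalf²=0.021170
  +B: nom +45.200 → Σnom=34.200; wc +0.050/-0.050 → slack +0.071/-0.320; half-tol=0.050, Σhalf²=0.023670
  +C: nom +12.600 → Σnom=46.800; wc +0.450/-0.450 → slack +0.521/-0.770; half-tol=0.450, Σhalf²=0.226170
Nominal = 46.800. Worst-case = [46.800 - 0.770, 46.800 + 0.521] = [46.030, 47.321]. RSS = √0.226170 = 0.476.

nominal=46.800 wc=[46.030,47.321] rss=0.476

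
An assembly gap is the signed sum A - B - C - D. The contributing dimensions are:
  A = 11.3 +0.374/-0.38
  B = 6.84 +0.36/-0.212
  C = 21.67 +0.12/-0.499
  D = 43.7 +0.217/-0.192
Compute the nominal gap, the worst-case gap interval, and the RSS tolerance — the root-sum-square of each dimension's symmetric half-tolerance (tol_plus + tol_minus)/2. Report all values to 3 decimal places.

nominal=-60.910 wc=[-61.987,-59.633] rss=0.601

Stack each dimension's contribution:
  +A: nom +11.300 → Σnom=11.300; wc +0.374/-0.380 → slack +0.374/-0.380; half-tol=0.377, Σhalf²=0.142129
  -B: nom -6.840 → Σnom=4.460; wc +0.212/-0.360 → slack +0.586/-0.740; half-tol=0.286, Σhalf²=0.223925
  -C: nom -21.670 → Σnom=-17.210; wc +0.499/-0.120 → slack +1.085/-0.860; half-tol=0.309, Σhalf²=0.319715
  -D: nom -43.700 → Σnom=-60.910; wc +0.192/-0.217 → slack +1.277/-1.077; half-tol=0.205, Σhalf²=0.361536
Nominal = -60.910. Worst-case = [-60.910 - 1.077, -60.910 + 1.277] = [-61.987, -59.633]. RSS = √0.361536 = 0.601.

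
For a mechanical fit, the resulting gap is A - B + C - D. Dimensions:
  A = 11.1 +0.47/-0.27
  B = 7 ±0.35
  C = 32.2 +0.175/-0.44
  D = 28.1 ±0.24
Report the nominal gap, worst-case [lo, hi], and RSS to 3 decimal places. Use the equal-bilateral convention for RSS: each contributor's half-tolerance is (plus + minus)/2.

Stack each dimension's contribution:
  +A: nom +11.100 → Σnom=11.100; wc +0.470/-0.270 → slack +0.470/-0.270; half-tol=0.370, Σhalf²=0.136900
  -B: nom -7.000 → Σnom=4.100; wc +0.350/-0.350 → slack +0.820/-0.620; half-tol=0.350, Σhalf²=0.259400
  +C: nom +32.200 → Σnom=36.300; wc +0.175/-0.440 → slack +0.995/-1.060; half-tol=0.307, Σhalf²=0.353956
  -D: nom -28.100 → Σnom=8.200; wc +0.240/-0.240 → slack +1.235/-1.300; half-tol=0.240, Σhalf²=0.411556
Nominal = 8.200. Worst-case = [8.200 - 1.300, 8.200 + 1.235] = [6.900, 9.435]. RSS = √0.411556 = 0.642.

nominal=8.200 wc=[6.900,9.435] rss=0.642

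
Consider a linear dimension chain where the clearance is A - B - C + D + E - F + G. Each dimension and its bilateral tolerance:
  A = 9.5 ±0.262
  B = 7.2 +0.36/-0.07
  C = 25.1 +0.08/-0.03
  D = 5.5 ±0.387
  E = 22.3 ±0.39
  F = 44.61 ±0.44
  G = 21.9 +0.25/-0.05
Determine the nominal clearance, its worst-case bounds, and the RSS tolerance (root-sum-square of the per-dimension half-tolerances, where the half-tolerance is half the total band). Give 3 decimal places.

nominal=-17.710 wc=[-19.679,-15.881] rss=0.797

Stack each dimension's contribution:
  +A: nom +9.500 → Σnom=9.500; wc +0.262/-0.262 → slack +0.262/-0.262; half-tol=0.262, Σhalf²=0.068644
  -B: nom -7.200 → Σnom=2.300; wc +0.070/-0.360 → slack +0.332/-0.622; half-tol=0.215, Σhalf²=0.114869
  -C: nom -25.100 → Σnom=-22.800; wc +0.030/-0.080 → slack +0.362/-0.702; half-tol=0.055, Σhalf²=0.117894
  +D: nom +5.500 → Σnom=-17.300; wc +0.387/-0.387 → slack +0.749/-1.089; half-tol=0.387, Σhalf²=0.267663
  +E: nom +22.300 → Σnom=5.000; wc +0.390/-0.390 → slack +1.139/-1.479; half-tol=0.390, Σhalf²=0.419763
  -F: nom -44.610 → Σnom=-39.610; wc +0.440/-0.440 → slack +1.579/-1.919; half-tol=0.440, Σhalf²=0.613363
  +G: nom +21.900 → Σnom=-17.710; wc +0.250/-0.050 → slack +1.829/-1.969; half-tol=0.150, Σhalf²=0.635863
Nominal = -17.710. Worst-case = [-17.710 - 1.969, -17.710 + 1.829] = [-19.679, -15.881]. RSS = √0.635863 = 0.797.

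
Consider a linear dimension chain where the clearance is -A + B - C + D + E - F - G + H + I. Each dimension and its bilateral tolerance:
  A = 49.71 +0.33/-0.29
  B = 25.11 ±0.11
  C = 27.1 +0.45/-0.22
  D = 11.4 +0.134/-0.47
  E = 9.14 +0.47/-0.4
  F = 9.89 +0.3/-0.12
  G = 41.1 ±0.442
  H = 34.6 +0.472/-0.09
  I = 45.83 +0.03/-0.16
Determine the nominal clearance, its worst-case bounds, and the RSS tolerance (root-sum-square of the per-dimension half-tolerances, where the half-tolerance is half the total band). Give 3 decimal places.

nominal=-1.720 wc=[-4.472,0.568] rss=0.910

Stack each dimension's contribution:
  -A: nom -49.710 → Σnom=-49.710; wc +0.290/-0.330 → slack +0.290/-0.330; half-tol=0.310, Σhalf²=0.096100
  +B: nom +25.110 → Σnom=-24.600; wc +0.110/-0.110 → slack +0.400/-0.440; half-tol=0.110, Σhalf²=0.108200
  -C: nom -27.100 → Σnom=-51.700; wc +0.220/-0.450 → slack +0.620/-0.890; half-tol=0.335, Σhalf²=0.220425
  +D: nom +11.400 → Σnom=-40.300; wc +0.134/-0.470 → slack +0.754/-1.360; half-tol=0.302, Σhalf²=0.311629
  +E: nom +9.140 → Σnom=-31.160; wc +0.470/-0.400 → slack +1.224/-1.760; half-tol=0.435, Σhalf²=0.500854
  -F: nom -9.890 → Σnom=-41.050; wc +0.120/-0.300 → slack +1.344/-2.060; half-tol=0.210, Σhalf²=0.544954
  -G: nom -41.100 → Σnom=-82.150; wc +0.442/-0.442 → slack +1.786/-2.502; half-tol=0.442, Σhalf²=0.740318
  +H: nom +34.600 → Σnom=-47.550; wc +0.472/-0.090 → slack +2.258/-2.592; half-tol=0.281, Σhalf²=0.819279
  +I: nom +45.830 → Σnom=-1.720; wc +0.030/-0.160 → slack +2.288/-2.752; half-tol=0.095, Σhalf²=0.828304
Nominal = -1.720. Worst-case = [-1.720 - 2.752, -1.720 + 2.288] = [-4.472, 0.568]. RSS = √0.828304 = 0.910.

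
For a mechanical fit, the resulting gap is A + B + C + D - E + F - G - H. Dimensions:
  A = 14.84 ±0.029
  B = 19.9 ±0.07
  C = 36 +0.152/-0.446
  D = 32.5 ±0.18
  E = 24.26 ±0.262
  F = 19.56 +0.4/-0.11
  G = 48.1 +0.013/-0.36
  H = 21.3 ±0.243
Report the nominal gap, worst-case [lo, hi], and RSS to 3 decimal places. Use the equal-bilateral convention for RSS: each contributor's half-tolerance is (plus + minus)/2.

Stack each dimension's contribution:
  +A: nom +14.840 → Σnom=14.840; wc +0.029/-0.029 → slack +0.029/-0.029; half-tol=0.029, Σhalf²=0.000841
  +B: nom +19.900 → Σnom=34.740; wc +0.070/-0.070 → slack +0.099/-0.099; half-tol=0.070, Σhalf²=0.005741
  +C: nom +36.000 → Σnom=70.740; wc +0.152/-0.446 → slack +0.251/-0.545; half-tol=0.299, Σhalf²=0.095142
  +D: nom +32.500 → Σnom=103.240; wc +0.180/-0.180 → slack +0.431/-0.725; half-tol=0.180, Σhalf²=0.127542
  -E: nom -24.260 → Σnom=78.980; wc +0.262/-0.262 → slack +0.693/-0.987; half-tol=0.262, Σhalf²=0.196186
  +F: nom +19.560 → Σnom=98.540; wc +0.400/-0.110 → slack +1.093/-1.097; half-tol=0.255, Σhalf²=0.261211
  -G: nom -48.100 → Σnom=50.440; wc +0.360/-0.013 → slack +1.453/-1.110; half-tol=0.186, Σhalf²=0.295993
  -H: nom -21.300 → Σnom=29.140; wc +0.243/-0.243 → slack +1.696/-1.353; half-tol=0.243, Σhalf²=0.355042
Nominal = 29.140. Worst-case = [29.140 - 1.353, 29.140 + 1.696] = [27.787, 30.836]. RSS = √0.355042 = 0.596.

nominal=29.140 wc=[27.787,30.836] rss=0.596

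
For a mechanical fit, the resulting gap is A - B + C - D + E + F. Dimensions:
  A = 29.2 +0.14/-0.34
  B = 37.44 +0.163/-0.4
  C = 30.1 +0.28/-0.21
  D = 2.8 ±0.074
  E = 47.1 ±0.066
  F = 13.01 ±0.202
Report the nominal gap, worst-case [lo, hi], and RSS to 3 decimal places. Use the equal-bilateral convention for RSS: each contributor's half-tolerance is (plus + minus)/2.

nominal=79.170 wc=[78.115,80.332] rss=0.497

Stack each dimension's contribution:
  +A: nom +29.200 → Σnom=29.200; wc +0.140/-0.340 → slack +0.140/-0.340; half-tol=0.240, Σhalf²=0.057600
  -B: nom -37.440 → Σnom=-8.240; wc +0.400/-0.163 → slack +0.540/-0.503; half-tol=0.282, Σhalf²=0.136842
  +C: nom +30.100 → Σnom=21.860; wc +0.280/-0.210 → slack +0.820/-0.713; half-tol=0.245, Σhalf²=0.196867
  -D: nom -2.800 → Σnom=19.060; wc +0.074/-0.074 → slack +0.894/-0.787; half-tol=0.074, Σhalf²=0.202343
  +E: nom +47.100 → Σnom=66.160; wc +0.066/-0.066 → slack +0.960/-0.853; half-tol=0.066, Σhalf²=0.206699
  +F: nom +13.010 → Σnom=79.170; wc +0.202/-0.202 → slack +1.162/-1.055; half-tol=0.202, Σhalf²=0.247503
Nominal = 79.170. Worst-case = [79.170 - 1.055, 79.170 + 1.162] = [78.115, 80.332]. RSS = √0.247503 = 0.497.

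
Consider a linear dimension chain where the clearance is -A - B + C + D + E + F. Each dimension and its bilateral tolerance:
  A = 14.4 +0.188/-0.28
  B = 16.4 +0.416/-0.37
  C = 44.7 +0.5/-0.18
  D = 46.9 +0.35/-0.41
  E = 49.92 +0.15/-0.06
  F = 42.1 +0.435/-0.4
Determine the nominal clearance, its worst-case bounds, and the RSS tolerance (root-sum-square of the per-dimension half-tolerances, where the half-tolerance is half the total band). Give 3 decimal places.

nominal=152.820 wc=[151.166,154.905] rss=0.809

Stack each dimension's contribution:
  -A: nom -14.400 → Σnom=-14.400; wc +0.280/-0.188 → slack +0.280/-0.188; half-tol=0.234, Σhalf²=0.054756
  -B: nom -16.400 → Σnom=-30.800; wc +0.370/-0.416 → slack +0.650/-0.604; half-tol=0.393, Σhalf²=0.209205
  +C: nom +44.700 → Σnom=13.900; wc +0.500/-0.180 → slack +1.150/-0.784; half-tol=0.340, Σhalf²=0.324805
  +D: nom +46.900 → Σnom=60.800; wc +0.350/-0.410 → slack +1.500/-1.194; half-tol=0.380, Σhalf²=0.469205
  +E: nom +49.920 → Σnom=110.720; wc +0.150/-0.060 → slack +1.650/-1.254; half-tol=0.105, Σhalf²=0.480230
  +F: nom +42.100 → Σnom=152.820; wc +0.435/-0.400 → slack +2.085/-1.654; half-tol=0.417, Σhalf²=0.654536
Nominal = 152.820. Worst-case = [152.820 - 1.654, 152.820 + 2.085] = [151.166, 154.905]. RSS = √0.654536 = 0.809.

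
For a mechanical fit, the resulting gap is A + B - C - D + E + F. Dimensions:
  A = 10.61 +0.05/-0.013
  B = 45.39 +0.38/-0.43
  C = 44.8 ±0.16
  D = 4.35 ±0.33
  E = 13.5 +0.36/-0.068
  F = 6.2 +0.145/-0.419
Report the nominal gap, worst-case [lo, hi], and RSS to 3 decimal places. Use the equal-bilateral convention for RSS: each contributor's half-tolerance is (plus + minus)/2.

nominal=26.550 wc=[25.130,27.975] rss=0.652

Stack each dimension's contribution:
  +A: nom +10.610 → Σnom=10.610; wc +0.050/-0.013 → slack +0.050/-0.013; half-tol=0.032, Σhalf²=0.000992
  +B: nom +45.390 → Σnom=56.000; wc +0.380/-0.430 → slack +0.430/-0.443; half-tol=0.405, Σhalf²=0.165017
  -C: nom -44.800 → Σnom=11.200; wc +0.160/-0.160 → slack +0.590/-0.603; half-tol=0.160, Σhalf²=0.190617
  -D: nom -4.350 → Σnom=6.850; wc +0.330/-0.330 → slack +0.920/-0.933; half-tol=0.330, Σhalf²=0.299517
  +E: nom +13.500 → Σnom=20.350; wc +0.360/-0.068 → slack +1.280/-1.001; half-tol=0.214, Σhalf²=0.345313
  +F: nom +6.200 → Σnom=26.550; wc +0.145/-0.419 → slack +1.425/-1.420; half-tol=0.282, Σhalf²=0.424837
Nominal = 26.550. Worst-case = [26.550 - 1.420, 26.550 + 1.425] = [25.130, 27.975]. RSS = √0.424837 = 0.652.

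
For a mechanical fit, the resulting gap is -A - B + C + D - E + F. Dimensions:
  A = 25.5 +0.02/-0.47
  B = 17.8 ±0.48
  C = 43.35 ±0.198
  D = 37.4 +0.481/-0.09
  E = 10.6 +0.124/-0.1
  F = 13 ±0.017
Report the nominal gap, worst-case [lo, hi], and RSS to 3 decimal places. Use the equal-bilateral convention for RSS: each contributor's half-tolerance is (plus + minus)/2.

Stack each dimension's contribution:
  -A: nom -25.500 → Σnom=-25.500; wc +0.470/-0.020 → slack +0.470/-0.020; half-tol=0.245, Σhalf²=0.060025
  -B: nom -17.800 → Σnom=-43.300; wc +0.480/-0.480 → slack +0.950/-0.500; half-tol=0.480, Σhalf²=0.290425
  +C: nom +43.350 → Σnom=0.050; wc +0.198/-0.198 → slack +1.148/-0.698; half-tol=0.198, Σhalf²=0.329629
  +D: nom +37.400 → Σnom=37.450; wc +0.481/-0.090 → slack +1.629/-0.788; half-tol=0.285, Σhalf²=0.411139
  -E: nom -10.600 → Σnom=26.850; wc +0.100/-0.124 → slack +1.729/-0.912; half-tol=0.112, Σhalf²=0.423683
  +F: nom +13.000 → Σnom=39.850; wc +0.017/-0.017 → slack +1.746/-0.929; half-tol=0.017, Σhalf²=0.423972
Nominal = 39.850. Worst-case = [39.850 - 0.929, 39.850 + 1.746] = [38.921, 41.596]. RSS = √0.423972 = 0.651.

nominal=39.850 wc=[38.921,41.596] rss=0.651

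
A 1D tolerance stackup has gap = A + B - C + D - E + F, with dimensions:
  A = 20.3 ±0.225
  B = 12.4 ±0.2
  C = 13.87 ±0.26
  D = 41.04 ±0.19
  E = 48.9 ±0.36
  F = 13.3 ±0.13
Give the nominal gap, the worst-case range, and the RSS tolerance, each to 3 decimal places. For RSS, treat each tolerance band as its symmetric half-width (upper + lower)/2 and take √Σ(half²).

nominal=24.270 wc=[22.905,25.635] rss=0.584

Stack each dimension's contribution:
  +A: nom +20.300 → Σnom=20.300; wc +0.225/-0.225 → slack +0.225/-0.225; half-tol=0.225, Σhalf²=0.050625
  +B: nom +12.400 → Σnom=32.700; wc +0.200/-0.200 → slack +0.425/-0.425; half-tol=0.200, Σhalf²=0.090625
  -C: nom -13.870 → Σnom=18.830; wc +0.260/-0.260 → slack +0.685/-0.685; half-tol=0.260, Σhalf²=0.158225
  +D: nom +41.040 → Σnom=59.870; wc +0.190/-0.190 → slack +0.875/-0.875; half-tol=0.190, Σhalf²=0.194325
  -E: nom -48.900 → Σnom=10.970; wc +0.360/-0.360 → slack +1.235/-1.235; half-tol=0.360, Σhalf²=0.323925
  +F: nom +13.300 → Σnom=24.270; wc +0.130/-0.130 → slack +1.365/-1.365; half-tol=0.130, Σhalf²=0.340825
Nominal = 24.270. Worst-case = [24.270 - 1.365, 24.270 + 1.365] = [22.905, 25.635]. RSS = √0.340825 = 0.584.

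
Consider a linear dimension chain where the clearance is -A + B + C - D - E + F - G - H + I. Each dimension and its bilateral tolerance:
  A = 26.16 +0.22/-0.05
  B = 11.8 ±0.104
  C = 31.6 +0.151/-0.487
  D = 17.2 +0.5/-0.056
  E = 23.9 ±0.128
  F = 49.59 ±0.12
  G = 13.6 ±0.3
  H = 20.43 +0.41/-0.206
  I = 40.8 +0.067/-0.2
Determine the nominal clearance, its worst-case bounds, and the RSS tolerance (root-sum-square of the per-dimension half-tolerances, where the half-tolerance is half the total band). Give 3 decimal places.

Stack each dimension's contribution:
  -A: nom -26.160 → Σnom=-26.160; wc +0.050/-0.220 → slack +0.050/-0.220; half-tol=0.135, Σhalf²=0.018225
  +B: nom +11.800 → Σnom=-14.360; wc +0.104/-0.104 → slack +0.154/-0.324; half-tol=0.104, Σhalf²=0.029041
  +C: nom +31.600 → Σnom=17.240; wc +0.151/-0.487 → slack +0.305/-0.811; half-tol=0.319, Σhalf²=0.130802
  -D: nom -17.200 → Σnom=0.040; wc +0.056/-0.500 → slack +0.361/-1.311; half-tol=0.278, Σhalf²=0.208086
  -E: nom -23.900 → Σnom=-23.860; wc +0.128/-0.128 → slack +0.489/-1.439; half-tol=0.128, Σhalf²=0.224470
  +F: nom +49.590 → Σnom=25.730; wc +0.120/-0.120 → slack +0.609/-1.559; half-tol=0.120, Σhalf²=0.238870
  -G: nom -13.600 → Σnom=12.130; wc +0.300/-0.300 → slack +0.909/-1.859; half-tol=0.300, Σhalf²=0.328870
  -H: nom -20.430 → Σnom=-8.300; wc +0.206/-0.410 → slack +1.115/-2.269; half-tol=0.308, Σhalf²=0.423734
  +I: nom +40.800 → Σnom=32.500; wc +0.067/-0.200 → slack +1.182/-2.469; half-tol=0.134, Σhalf²=0.441556
Nominal = 32.500. Worst-case = [32.500 - 2.469, 32.500 + 1.182] = [30.031, 33.682]. RSS = √0.441556 = 0.664.

nominal=32.500 wc=[30.031,33.682] rss=0.664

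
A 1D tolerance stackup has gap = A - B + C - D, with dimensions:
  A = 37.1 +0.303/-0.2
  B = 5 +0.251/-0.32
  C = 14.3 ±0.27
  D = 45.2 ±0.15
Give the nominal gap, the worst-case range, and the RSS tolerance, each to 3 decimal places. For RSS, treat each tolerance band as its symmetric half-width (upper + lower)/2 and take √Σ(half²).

Stack each dimension's contribution:
  +A: nom +37.100 → Σnom=37.100; wc +0.303/-0.200 → slack +0.303/-0.200; half-tol=0.252, Σhalf²=0.063252
  -B: nom -5.000 → Σnom=32.100; wc +0.320/-0.251 → slack +0.623/-0.451; half-tol=0.285, Σhalf²=0.144762
  +C: nom +14.300 → Σnom=46.400; wc +0.270/-0.270 → slack +0.893/-0.721; half-tol=0.270, Σhalf²=0.217662
  -D: nom -45.200 → Σnom=1.200; wc +0.150/-0.150 → slack +1.043/-0.871; half-tol=0.150, Σhalf²=0.240162
Nominal = 1.200. Worst-case = [1.200 - 0.871, 1.200 + 1.043] = [0.329, 2.243]. RSS = √0.240162 = 0.490.

nominal=1.200 wc=[0.329,2.243] rss=0.490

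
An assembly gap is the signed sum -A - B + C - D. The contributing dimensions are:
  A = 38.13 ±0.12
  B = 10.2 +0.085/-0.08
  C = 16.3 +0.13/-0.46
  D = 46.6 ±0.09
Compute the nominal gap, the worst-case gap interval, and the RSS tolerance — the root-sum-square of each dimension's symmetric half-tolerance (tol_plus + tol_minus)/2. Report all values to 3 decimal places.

Stack each dimension's contribution:
  -A: nom -38.130 → Σnom=-38.130; wc +0.120/-0.120 → slack +0.120/-0.120; half-tol=0.120, Σhalf²=0.014400
  -B: nom -10.200 → Σnom=-48.330; wc +0.080/-0.085 → slack +0.200/-0.205; half-tol=0.083, Σhalf²=0.021206
  +C: nom +16.300 → Σnom=-32.030; wc +0.130/-0.460 → slack +0.330/-0.665; half-tol=0.295, Σhalf²=0.108231
  -D: nom -46.600 → Σnom=-78.630; wc +0.090/-0.090 → slack +0.420/-0.755; half-tol=0.090, Σhalf²=0.116331
Nominal = -78.630. Worst-case = [-78.630 - 0.755, -78.630 + 0.420] = [-79.385, -78.210]. RSS = √0.116331 = 0.341.

nominal=-78.630 wc=[-79.385,-78.210] rss=0.341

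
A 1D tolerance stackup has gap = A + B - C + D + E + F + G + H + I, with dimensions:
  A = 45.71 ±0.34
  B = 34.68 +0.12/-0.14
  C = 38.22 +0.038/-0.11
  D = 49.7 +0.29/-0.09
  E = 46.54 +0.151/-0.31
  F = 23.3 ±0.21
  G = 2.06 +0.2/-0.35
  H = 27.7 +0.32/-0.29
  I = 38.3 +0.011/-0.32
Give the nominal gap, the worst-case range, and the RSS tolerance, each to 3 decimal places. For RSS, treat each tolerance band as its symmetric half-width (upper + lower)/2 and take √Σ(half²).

Stack each dimension's contribution:
  +A: nom +45.710 → Σnom=45.710; wc +0.340/-0.340 → slack +0.340/-0.340; half-tol=0.340, Σhalf²=0.115600
  +B: nom +34.680 → Σnom=80.390; wc +0.120/-0.140 → slack +0.460/-0.480; half-tol=0.130, Σhalf²=0.132500
  -C: nom -38.220 → Σnom=42.170; wc +0.110/-0.038 → slack +0.570/-0.518; half-tol=0.074, Σhalf²=0.137976
  +D: nom +49.700 → Σnom=91.870; wc +0.290/-0.090 → slack +0.860/-0.608; half-tol=0.190, Σhalf²=0.174076
  +E: nom +46.540 → Σnom=138.410; wc +0.151/-0.310 → slack +1.011/-0.918; half-tol=0.230, Σhalf²=0.227206
  +F: nom +23.300 → Σnom=161.710; wc +0.210/-0.210 → slack +1.221/-1.128; half-tol=0.210, Σhalf²=0.271306
  +G: nom +2.060 → Σnom=163.770; wc +0.200/-0.350 → slack +1.421/-1.478; half-tol=0.275, Σhalf²=0.346931
  +H: nom +27.700 → Σnom=191.470; wc +0.320/-0.290 → slack +1.741/-1.768; half-tol=0.305, Σhalf²=0.439956
  +I: nom +38.300 → Σnom=229.770; wc +0.011/-0.320 → slack +1.752/-2.088; half-tol=0.166, Σhalf²=0.467347
Nominal = 229.770. Worst-case = [229.770 - 2.088, 229.770 + 1.752] = [227.682, 231.522]. RSS = √0.467347 = 0.684.

nominal=229.770 wc=[227.682,231.522] rss=0.684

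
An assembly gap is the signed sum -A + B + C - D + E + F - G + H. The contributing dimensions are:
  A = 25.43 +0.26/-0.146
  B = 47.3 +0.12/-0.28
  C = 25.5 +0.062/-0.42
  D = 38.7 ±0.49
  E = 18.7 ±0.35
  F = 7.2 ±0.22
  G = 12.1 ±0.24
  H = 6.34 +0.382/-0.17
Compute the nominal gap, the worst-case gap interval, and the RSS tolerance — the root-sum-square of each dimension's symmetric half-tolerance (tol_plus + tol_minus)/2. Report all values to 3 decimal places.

nominal=28.810 wc=[26.380,30.820] rss=0.827

Stack each dimension's contribution:
  -A: nom -25.430 → Σnom=-25.430; wc +0.146/-0.260 → slack +0.146/-0.260; half-tol=0.203, Σhalf²=0.041209
  +B: nom +47.300 → Σnom=21.870; wc +0.120/-0.280 → slack +0.266/-0.540; half-tol=0.200, Σhalf²=0.081209
  +C: nom +25.500 → Σnom=47.370; wc +0.062/-0.420 → slack +0.328/-0.960; half-tol=0.241, Σhalf²=0.139290
  -D: nom -38.700 → Σnom=8.670; wc +0.490/-0.490 → slack +0.818/-1.450; half-tol=0.490, Σhalf²=0.379390
  +E: nom +18.700 → Σnom=27.370; wc +0.350/-0.350 → slack +1.168/-1.800; half-tol=0.350, Σhalf²=0.501890
  +F: nom +7.200 → Σnom=34.570; wc +0.220/-0.220 → slack +1.388/-2.020; half-tol=0.220, Σhalf²=0.550290
  -G: nom -12.100 → Σnom=22.470; wc +0.240/-0.240 → slack +1.628/-2.260; half-tol=0.240, Σhalf²=0.607890
  +H: nom +6.340 → Σnom=28.810; wc +0.382/-0.170 → slack +2.010/-2.430; half-tol=0.276, Σhalf²=0.684066
Nominal = 28.810. Worst-case = [28.810 - 2.430, 28.810 + 2.010] = [26.380, 30.820]. RSS = √0.684066 = 0.827.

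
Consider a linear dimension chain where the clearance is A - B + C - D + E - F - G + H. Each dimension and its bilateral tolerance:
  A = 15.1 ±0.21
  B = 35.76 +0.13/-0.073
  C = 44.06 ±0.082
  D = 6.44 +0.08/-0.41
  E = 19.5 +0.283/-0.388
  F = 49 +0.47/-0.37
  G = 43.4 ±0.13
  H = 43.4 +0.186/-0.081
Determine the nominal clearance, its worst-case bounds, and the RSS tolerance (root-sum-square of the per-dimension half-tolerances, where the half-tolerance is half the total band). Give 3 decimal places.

nominal=-12.540 wc=[-14.111,-10.796] rss=0.667

Stack each dimension's contribution:
  +A: nom +15.100 → Σnom=15.100; wc +0.210/-0.210 → slack +0.210/-0.210; half-tol=0.210, Σhalf²=0.044100
  -B: nom -35.760 → Σnom=-20.660; wc +0.073/-0.130 → slack +0.283/-0.340; half-tol=0.102, Σhalf²=0.054402
  +C: nom +44.060 → Σnom=23.400; wc +0.082/-0.082 → slack +0.365/-0.422; half-tol=0.082, Σhalf²=0.061126
  -D: nom -6.440 → Σnom=16.960; wc +0.410/-0.080 → slack +0.775/-0.502; half-tol=0.245, Σhalf²=0.121151
  +E: nom +19.500 → Σnom=36.460; wc +0.283/-0.388 → slack +1.058/-0.890; half-tol=0.336, Σhalf²=0.233712
  -F: nom -49.000 → Σnom=-12.540; wc +0.370/-0.470 → slack +1.428/-1.360; half-tol=0.420, Σhalf²=0.410111
  -G: nom -43.400 → Σnom=-55.940; wc +0.130/-0.130 → slack +1.558/-1.490; half-tol=0.130, Σhalf²=0.427011
  +H: nom +43.400 → Σnom=-12.540; wc +0.186/-0.081 → slack +1.744/-1.571; half-tol=0.134, Σhalf²=0.444834
Nominal = -12.540. Worst-case = [-12.540 - 1.571, -12.540 + 1.744] = [-14.111, -10.796]. RSS = √0.444834 = 0.667.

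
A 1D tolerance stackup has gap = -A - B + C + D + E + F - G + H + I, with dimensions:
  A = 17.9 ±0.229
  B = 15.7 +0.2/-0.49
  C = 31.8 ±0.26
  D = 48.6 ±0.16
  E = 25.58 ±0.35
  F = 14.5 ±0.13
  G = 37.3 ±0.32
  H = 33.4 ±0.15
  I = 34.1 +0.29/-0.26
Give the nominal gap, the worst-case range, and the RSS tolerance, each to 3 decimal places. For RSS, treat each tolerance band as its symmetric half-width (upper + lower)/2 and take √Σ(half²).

nominal=117.080 wc=[115.021,119.459] rss=0.778

Stack each dimension's contribution:
  -A: nom -17.900 → Σnom=-17.900; wc +0.229/-0.229 → slack +0.229/-0.229; half-tol=0.229, Σhalf²=0.052441
  -B: nom -15.700 → Σnom=-33.600; wc +0.490/-0.200 → slack +0.719/-0.429; half-tol=0.345, Σhalf²=0.171466
  +C: nom +31.800 → Σnom=-1.800; wc +0.260/-0.260 → slack +0.979/-0.689; half-tol=0.260, Σhalf²=0.239066
  +D: nom +48.600 → Σnom=46.800; wc +0.160/-0.160 → slack +1.139/-0.849; half-tol=0.160, Σhalf²=0.264666
  +E: nom +25.580 → Σnom=72.380; wc +0.350/-0.350 → slack +1.489/-1.199; half-tol=0.350, Σhalf²=0.387166
  +F: nom +14.500 → Σnom=86.880; wc +0.130/-0.130 → slack +1.619/-1.329; half-tol=0.130, Σhalf²=0.404066
  -G: nom -37.300 → Σnom=49.580; wc +0.320/-0.320 → slack +1.939/-1.649; half-tol=0.320, Σhalf²=0.506466
  +H: nom +33.400 → Σnom=82.980; wc +0.150/-0.150 → slack +2.089/-1.799; half-tol=0.150, Σhalf²=0.528966
  +I: nom +34.100 → Σnom=117.080; wc +0.290/-0.260 → slack +2.379/-2.059; half-tol=0.275, Σhalf²=0.604591
Nominal = 117.080. Worst-case = [117.080 - 2.059, 117.080 + 2.379] = [115.021, 119.459]. RSS = √0.604591 = 0.778.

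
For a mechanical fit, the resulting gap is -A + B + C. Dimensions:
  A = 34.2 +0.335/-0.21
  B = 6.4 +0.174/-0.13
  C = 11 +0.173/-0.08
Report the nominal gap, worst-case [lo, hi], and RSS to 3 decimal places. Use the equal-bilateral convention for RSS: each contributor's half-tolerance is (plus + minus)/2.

nominal=-16.800 wc=[-17.345,-16.243] rss=0.337

Stack each dimension's contribution:
  -A: nom -34.200 → Σnom=-34.200; wc +0.210/-0.335 → slack +0.210/-0.335; half-tol=0.273, Σhalf²=0.074256
  +B: nom +6.400 → Σnom=-27.800; wc +0.174/-0.130 → slack +0.384/-0.465; half-tol=0.152, Σhalf²=0.097360
  +C: nom +11.000 → Σnom=-16.800; wc +0.173/-0.080 → slack +0.557/-0.545; half-tol=0.127, Σhalf²=0.113363
Nominal = -16.800. Worst-case = [-16.800 - 0.545, -16.800 + 0.557] = [-17.345, -16.243]. RSS = √0.113363 = 0.337.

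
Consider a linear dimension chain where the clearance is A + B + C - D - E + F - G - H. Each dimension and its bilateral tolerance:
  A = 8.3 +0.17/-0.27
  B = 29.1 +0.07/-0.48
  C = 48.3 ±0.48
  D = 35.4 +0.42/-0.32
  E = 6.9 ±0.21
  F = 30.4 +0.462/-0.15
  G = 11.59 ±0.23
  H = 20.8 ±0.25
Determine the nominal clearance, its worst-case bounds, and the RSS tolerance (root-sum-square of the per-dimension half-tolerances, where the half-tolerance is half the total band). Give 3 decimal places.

nominal=41.410 wc=[38.920,43.602] rss=0.863

Stack each dimension's contribution:
  +A: nom +8.300 → Σnom=8.300; wc +0.170/-0.270 → slack +0.170/-0.270; half-tol=0.220, Σhalf²=0.048400
  +B: nom +29.100 → Σnom=37.400; wc +0.070/-0.480 → slack +0.240/-0.750; half-tol=0.275, Σhalf²=0.124025
  +C: nom +48.300 → Σnom=85.700; wc +0.480/-0.480 → slack +0.720/-1.230; half-tol=0.480, Σhalf²=0.354425
  -D: nom -35.400 → Σnom=50.300; wc +0.320/-0.420 → slack +1.040/-1.650; half-tol=0.370, Σhalf²=0.491325
  -E: nom -6.900 → Σnom=43.400; wc +0.210/-0.210 → slack +1.250/-1.860; half-tol=0.210, Σhalf²=0.535425
  +F: nom +30.400 → Σnom=73.800; wc +0.462/-0.150 → slack +1.712/-2.010; half-tol=0.306, Σhalf²=0.629061
  -G: nom -11.590 → Σnom=62.210; wc +0.230/-0.230 → slack +1.942/-2.240; half-tol=0.230, Σhalf²=0.681961
  -H: nom -20.800 → Σnom=41.410; wc +0.250/-0.250 → slack +2.192/-2.490; half-tol=0.250, Σhalf²=0.744461
Nominal = 41.410. Worst-case = [41.410 - 2.490, 41.410 + 2.192] = [38.920, 43.602]. RSS = √0.744461 = 0.863.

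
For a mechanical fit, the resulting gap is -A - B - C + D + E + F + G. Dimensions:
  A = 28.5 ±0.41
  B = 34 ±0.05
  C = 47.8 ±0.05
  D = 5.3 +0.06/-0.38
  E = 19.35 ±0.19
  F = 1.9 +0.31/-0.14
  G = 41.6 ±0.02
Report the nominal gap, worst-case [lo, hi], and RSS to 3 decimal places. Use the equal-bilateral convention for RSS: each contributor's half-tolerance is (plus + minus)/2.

Stack each dimension's contribution:
  -A: nom -28.500 → Σnom=-28.500; wc +0.410/-0.410 → slack +0.410/-0.410; half-tol=0.410, Σhalf²=0.168100
  -B: nom -34.000 → Σnom=-62.500; wc +0.050/-0.050 → slack +0.460/-0.460; half-tol=0.050, Σhalf²=0.170600
  -C: nom -47.800 → Σnom=-110.300; wc +0.050/-0.050 → slack +0.510/-0.510; half-tol=0.050, Σhalf²=0.173100
  +D: nom +5.300 → Σnom=-105.000; wc +0.060/-0.380 → slack +0.570/-0.890; half-tol=0.220, Σhalf²=0.221500
  +E: nom +19.350 → Σnom=-85.650; wc +0.190/-0.190 → slack +0.760/-1.080; half-tol=0.190, Σhalf²=0.257600
  +F: nom +1.900 → Σnom=-83.750; wc +0.310/-0.140 → slack +1.070/-1.220; half-tol=0.225, Σhalf²=0.308225
  +G: nom +41.600 → Σnom=-42.150; wc +0.020/-0.020 → slack +1.090/-1.240; half-tol=0.020, Σhalf²=0.308625
Nominal = -42.150. Worst-case = [-42.150 - 1.240, -42.150 + 1.090] = [-43.390, -41.060]. RSS = √0.308625 = 0.556.

nominal=-42.150 wc=[-43.390,-41.060] rss=0.556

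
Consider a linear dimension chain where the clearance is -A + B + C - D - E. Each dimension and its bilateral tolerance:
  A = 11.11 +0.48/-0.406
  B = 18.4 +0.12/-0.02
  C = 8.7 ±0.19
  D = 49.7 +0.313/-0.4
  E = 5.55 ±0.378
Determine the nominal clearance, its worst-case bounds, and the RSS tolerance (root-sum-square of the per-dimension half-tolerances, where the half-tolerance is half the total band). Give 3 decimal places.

nominal=-39.260 wc=[-40.641,-37.766] rss=0.712

Stack each dimension's contribution:
  -A: nom -11.110 → Σnom=-11.110; wc +0.406/-0.480 → slack +0.406/-0.480; half-tol=0.443, Σhalf²=0.196249
  +B: nom +18.400 → Σnom=7.290; wc +0.120/-0.020 → slack +0.526/-0.500; half-tol=0.070, Σhalf²=0.201149
  +C: nom +8.700 → Σnom=15.990; wc +0.190/-0.190 → slack +0.716/-0.690; half-tol=0.190, Σhalf²=0.237249
  -D: nom -49.700 → Σnom=-33.710; wc +0.400/-0.313 → slack +1.116/-1.003; half-tol=0.357, Σhalf²=0.364341
  -E: nom -5.550 → Σnom=-39.260; wc +0.378/-0.378 → slack +1.494/-1.381; half-tol=0.378, Σhalf²=0.507225
Nominal = -39.260. Worst-case = [-39.260 - 1.381, -39.260 + 1.494] = [-40.641, -37.766]. RSS = √0.507225 = 0.712.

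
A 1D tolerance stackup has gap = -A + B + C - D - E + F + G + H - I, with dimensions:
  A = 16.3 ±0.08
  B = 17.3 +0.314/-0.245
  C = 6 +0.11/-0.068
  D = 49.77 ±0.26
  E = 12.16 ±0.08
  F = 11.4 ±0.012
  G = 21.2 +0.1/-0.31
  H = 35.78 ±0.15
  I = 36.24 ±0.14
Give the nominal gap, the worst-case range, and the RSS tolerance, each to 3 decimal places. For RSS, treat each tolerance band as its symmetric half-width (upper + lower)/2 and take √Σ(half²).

nominal=-22.790 wc=[-24.135,-21.544] rss=0.501

Stack each dimension's contribution:
  -A: nom -16.300 → Σnom=-16.300; wc +0.080/-0.080 → slack +0.080/-0.080; half-tol=0.080, Σhalf²=0.006400
  +B: nom +17.300 → Σnom=1.000; wc +0.314/-0.245 → slack +0.394/-0.325; half-tol=0.279, Σhalf²=0.084520
  +C: nom +6.000 → Σnom=7.000; wc +0.110/-0.068 → slack +0.504/-0.393; half-tol=0.089, Σhalf²=0.092441
  -D: nom -49.770 → Σnom=-42.770; wc +0.260/-0.260 → slack +0.764/-0.653; half-tol=0.260, Σhalf²=0.160041
  -E: nom -12.160 → Σnom=-54.930; wc +0.080/-0.080 → slack +0.844/-0.733; half-tol=0.080, Σhalf²=0.166441
  +F: nom +11.400 → Σnom=-43.530; wc +0.012/-0.012 → slack +0.856/-0.745; half-tol=0.012, Σhalf²=0.166585
  +G: nom +21.200 → Σnom=-22.330; wc +0.100/-0.310 → slack +0.956/-1.055; half-tol=0.205, Σhalf²=0.208610
  +H: nom +35.780 → Σnom=13.450; wc +0.150/-0.150 → slack +1.106/-1.205; half-tol=0.150, Σhalf²=0.231110
  -I: nom -36.240 → Σnom=-22.790; wc +0.140/-0.140 → slack +1.246/-1.345; half-tol=0.140, Σhalf²=0.250710
Nominal = -22.790. Worst-case = [-22.790 - 1.345, -22.790 + 1.246] = [-24.135, -21.544]. RSS = √0.250710 = 0.501.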